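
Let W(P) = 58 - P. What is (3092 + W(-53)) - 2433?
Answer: 770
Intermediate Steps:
(3092 + W(-53)) - 2433 = (3092 + (58 - 1*(-53))) - 2433 = (3092 + (58 + 53)) - 2433 = (3092 + 111) - 2433 = 3203 - 2433 = 770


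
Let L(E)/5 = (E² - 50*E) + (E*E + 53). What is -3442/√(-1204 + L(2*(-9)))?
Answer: -3442*√6801/6801 ≈ -41.737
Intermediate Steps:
L(E) = 265 - 250*E + 10*E² (L(E) = 5*((E² - 50*E) + (E*E + 53)) = 5*((E² - 50*E) + (E² + 53)) = 5*((E² - 50*E) + (53 + E²)) = 5*(53 - 50*E + 2*E²) = 265 - 250*E + 10*E²)
-3442/√(-1204 + L(2*(-9))) = -3442/√(-1204 + (265 - 500*(-9) + 10*(2*(-9))²)) = -3442/√(-1204 + (265 - 250*(-18) + 10*(-18)²)) = -3442/√(-1204 + (265 + 4500 + 10*324)) = -3442/√(-1204 + (265 + 4500 + 3240)) = -3442/√(-1204 + 8005) = -3442*√6801/6801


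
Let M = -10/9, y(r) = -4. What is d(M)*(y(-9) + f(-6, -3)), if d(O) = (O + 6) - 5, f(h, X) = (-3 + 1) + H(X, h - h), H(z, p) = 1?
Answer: 5/9 ≈ 0.55556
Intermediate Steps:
M = -10/9 (M = -10*⅑ = -10/9 ≈ -1.1111)
f(h, X) = -1 (f(h, X) = (-3 + 1) + 1 = -2 + 1 = -1)
d(O) = 1 + O (d(O) = (6 + O) - 5 = 1 + O)
d(M)*(y(-9) + f(-6, -3)) = (1 - 10/9)*(-4 - 1) = -⅑*(-5) = 5/9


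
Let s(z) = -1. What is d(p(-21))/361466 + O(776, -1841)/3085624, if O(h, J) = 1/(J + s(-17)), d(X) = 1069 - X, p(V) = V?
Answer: 3097626896627/1027235659766064 ≈ 0.0030155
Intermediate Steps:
O(h, J) = 1/(-1 + J) (O(h, J) = 1/(J - 1) = 1/(-1 + J))
d(p(-21))/361466 + O(776, -1841)/3085624 = (1069 - 1*(-21))/361466 + 1/(-1 - 1841*3085624) = (1069 + 21)*(1/361466) + (1/3085624)/(-1842) = 1090*(1/361466) - 1/1842*1/3085624 = 545/180733 - 1/5683719408 = 3097626896627/1027235659766064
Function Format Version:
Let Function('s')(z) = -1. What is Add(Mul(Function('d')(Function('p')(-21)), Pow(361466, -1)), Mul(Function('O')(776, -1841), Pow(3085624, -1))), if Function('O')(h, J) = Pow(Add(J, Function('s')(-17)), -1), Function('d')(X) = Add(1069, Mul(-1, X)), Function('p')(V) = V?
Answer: Rational(3097626896627, 1027235659766064) ≈ 0.0030155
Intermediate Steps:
Function('O')(h, J) = Pow(Add(-1, J), -1) (Function('O')(h, J) = Pow(Add(J, -1), -1) = Pow(Add(-1, J), -1))
Add(Mul(Function('d')(Function('p')(-21)), Pow(361466, -1)), Mul(Function('O')(776, -1841), Pow(3085624, -1))) = Add(Mul(Add(1069, Mul(-1, -21)), Pow(361466, -1)), Mul(Pow(Add(-1, -1841), -1), Pow(3085624, -1))) = Add(Mul(Add(1069, 21), Rational(1, 361466)), Mul(Pow(-1842, -1), Rational(1, 3085624))) = Add(Mul(1090, Rational(1, 361466)), Mul(Rational(-1, 1842), Rational(1, 3085624))) = Add(Rational(545, 180733), Rational(-1, 5683719408)) = Rational(3097626896627, 1027235659766064)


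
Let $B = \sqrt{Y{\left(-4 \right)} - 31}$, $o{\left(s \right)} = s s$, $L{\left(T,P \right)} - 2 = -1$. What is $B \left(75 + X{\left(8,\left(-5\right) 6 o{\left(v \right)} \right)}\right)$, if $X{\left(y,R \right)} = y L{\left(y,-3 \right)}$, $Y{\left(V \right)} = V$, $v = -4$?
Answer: $83 i \sqrt{35} \approx 491.03 i$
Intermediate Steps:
$L{\left(T,P \right)} = 1$ ($L{\left(T,P \right)} = 2 - 1 = 1$)
$o{\left(s \right)} = s^{2}$
$X{\left(y,R \right)} = y$ ($X{\left(y,R \right)} = y 1 = y$)
$B = i \sqrt{35}$ ($B = \sqrt{-4 - 31} = \sqrt{-35} = i \sqrt{35} \approx 5.9161 i$)
$B \left(75 + X{\left(8,\left(-5\right) 6 o{\left(v \right)} \right)}\right) = i \sqrt{35} \left(75 + 8\right) = i \sqrt{35} \cdot 83 = 83 i \sqrt{35}$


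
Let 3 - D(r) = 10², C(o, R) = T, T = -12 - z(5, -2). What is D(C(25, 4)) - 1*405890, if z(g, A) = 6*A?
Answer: -405987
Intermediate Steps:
T = 0 (T = -12 - 6*(-2) = -12 - 1*(-12) = -12 + 12 = 0)
C(o, R) = 0
D(r) = -97 (D(r) = 3 - 1*10² = 3 - 1*100 = 3 - 100 = -97)
D(C(25, 4)) - 1*405890 = -97 - 1*405890 = -97 - 405890 = -405987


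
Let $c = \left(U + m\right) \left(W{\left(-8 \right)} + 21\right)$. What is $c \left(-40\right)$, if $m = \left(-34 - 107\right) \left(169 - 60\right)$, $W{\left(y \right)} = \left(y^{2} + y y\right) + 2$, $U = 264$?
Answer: $91234200$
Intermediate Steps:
$W{\left(y \right)} = 2 + 2 y^{2}$ ($W{\left(y \right)} = \left(y^{2} + y^{2}\right) + 2 = 2 y^{2} + 2 = 2 + 2 y^{2}$)
$m = -15369$ ($m = \left(-141\right) 109 = -15369$)
$c = -2280855$ ($c = \left(264 - 15369\right) \left(\left(2 + 2 \left(-8\right)^{2}\right) + 21\right) = - 15105 \left(\left(2 + 2 \cdot 64\right) + 21\right) = - 15105 \left(\left(2 + 128\right) + 21\right) = - 15105 \left(130 + 21\right) = \left(-15105\right) 151 = -2280855$)
$c \left(-40\right) = \left(-2280855\right) \left(-40\right) = 91234200$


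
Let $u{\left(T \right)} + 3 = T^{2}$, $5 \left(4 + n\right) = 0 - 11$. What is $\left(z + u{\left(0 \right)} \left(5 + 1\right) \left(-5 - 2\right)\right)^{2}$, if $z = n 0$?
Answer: $15876$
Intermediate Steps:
$n = - \frac{31}{5}$ ($n = -4 + \frac{0 - 11}{5} = -4 + \frac{1}{5} \left(-11\right) = -4 - \frac{11}{5} = - \frac{31}{5} \approx -6.2$)
$z = 0$ ($z = \left(- \frac{31}{5}\right) 0 = 0$)
$u{\left(T \right)} = -3 + T^{2}$
$\left(z + u{\left(0 \right)} \left(5 + 1\right) \left(-5 - 2\right)\right)^{2} = \left(0 + \left(-3 + 0^{2}\right) \left(5 + 1\right) \left(-5 - 2\right)\right)^{2} = \left(0 + \left(-3 + 0\right) 6 \left(-7\right)\right)^{2} = \left(0 - -126\right)^{2} = \left(0 + 126\right)^{2} = 126^{2} = 15876$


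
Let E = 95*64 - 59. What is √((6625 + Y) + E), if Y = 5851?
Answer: √18497 ≈ 136.00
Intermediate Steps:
E = 6021 (E = 6080 - 59 = 6021)
√((6625 + Y) + E) = √((6625 + 5851) + 6021) = √(12476 + 6021) = √18497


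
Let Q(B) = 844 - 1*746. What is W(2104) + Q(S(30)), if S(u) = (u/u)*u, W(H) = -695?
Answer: -597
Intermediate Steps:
S(u) = u (S(u) = 1*u = u)
Q(B) = 98 (Q(B) = 844 - 746 = 98)
W(2104) + Q(S(30)) = -695 + 98 = -597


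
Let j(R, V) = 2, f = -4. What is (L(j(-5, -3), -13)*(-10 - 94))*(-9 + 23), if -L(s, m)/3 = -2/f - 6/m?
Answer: 4200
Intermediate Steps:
L(s, m) = -3/2 + 18/m (L(s, m) = -3*(-2/(-4) - 6/m) = -3*(-2*(-¼) - 6/m) = -3*(½ - 6/m) = -3/2 + 18/m)
(L(j(-5, -3), -13)*(-10 - 94))*(-9 + 23) = ((-3/2 + 18/(-13))*(-10 - 94))*(-9 + 23) = ((-3/2 + 18*(-1/13))*(-104))*14 = ((-3/2 - 18/13)*(-104))*14 = -75/26*(-104)*14 = 300*14 = 4200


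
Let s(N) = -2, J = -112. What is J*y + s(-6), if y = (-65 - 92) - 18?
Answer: 19598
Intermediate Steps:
y = -175 (y = -157 - 18 = -175)
J*y + s(-6) = -112*(-175) - 2 = 19600 - 2 = 19598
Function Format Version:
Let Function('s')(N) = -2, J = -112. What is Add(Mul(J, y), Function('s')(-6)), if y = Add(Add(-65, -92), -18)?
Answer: 19598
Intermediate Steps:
y = -175 (y = Add(-157, -18) = -175)
Add(Mul(J, y), Function('s')(-6)) = Add(Mul(-112, -175), -2) = Add(19600, -2) = 19598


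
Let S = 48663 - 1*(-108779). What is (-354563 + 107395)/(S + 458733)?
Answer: -247168/616175 ≈ -0.40113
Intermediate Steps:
S = 157442 (S = 48663 + 108779 = 157442)
(-354563 + 107395)/(S + 458733) = (-354563 + 107395)/(157442 + 458733) = -247168/616175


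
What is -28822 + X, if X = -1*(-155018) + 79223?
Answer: 205419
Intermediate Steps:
X = 234241 (X = 155018 + 79223 = 234241)
-28822 + X = -28822 + 234241 = 205419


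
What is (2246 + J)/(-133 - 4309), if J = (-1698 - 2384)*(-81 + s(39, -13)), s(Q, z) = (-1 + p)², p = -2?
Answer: -148075/2221 ≈ -66.670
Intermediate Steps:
s(Q, z) = 9 (s(Q, z) = (-1 - 2)² = (-3)² = 9)
J = 293904 (J = (-1698 - 2384)*(-81 + 9) = -4082*(-72) = 293904)
(2246 + J)/(-133 - 4309) = (2246 + 293904)/(-133 - 4309) = 296150/(-4442) = 296150*(-1/4442) = -148075/2221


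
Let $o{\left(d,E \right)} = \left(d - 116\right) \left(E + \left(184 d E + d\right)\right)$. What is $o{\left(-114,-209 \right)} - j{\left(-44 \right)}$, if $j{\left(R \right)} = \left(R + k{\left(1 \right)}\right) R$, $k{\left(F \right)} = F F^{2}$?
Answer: $-1008243922$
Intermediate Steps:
$o{\left(d,E \right)} = \left(-116 + d\right) \left(E + d + 184 E d\right)$ ($o{\left(d,E \right)} = \left(-116 + d\right) \left(E + \left(184 E d + d\right)\right) = \left(-116 + d\right) \left(E + \left(d + 184 E d\right)\right) = \left(-116 + d\right) \left(E + d + 184 E d\right)$)
$k{\left(F \right)} = F^{3}$
$j{\left(R \right)} = R \left(1 + R\right)$ ($j{\left(R \right)} = \left(R + 1^{3}\right) R = \left(R + 1\right) R = \left(1 + R\right) R = R \left(1 + R\right)$)
$o{\left(-114,-209 \right)} - j{\left(-44 \right)} = \left(\left(-114\right)^{2} - -24244 - -13224 - \left(-4460687\right) \left(-114\right) + 184 \left(-209\right) \left(-114\right)^{2}\right) - - 44 \left(1 - 44\right) = \left(12996 + 24244 + 13224 - 508518318 + 184 \left(-209\right) 12996\right) - \left(-44\right) \left(-43\right) = \left(12996 + 24244 + 13224 - 508518318 - 499774176\right) - 1892 = -1008242030 - 1892 = -1008243922$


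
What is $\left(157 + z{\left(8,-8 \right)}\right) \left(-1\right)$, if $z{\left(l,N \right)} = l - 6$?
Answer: $-159$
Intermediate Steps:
$z{\left(l,N \right)} = -6 + l$ ($z{\left(l,N \right)} = l - 6 = -6 + l$)
$\left(157 + z{\left(8,-8 \right)}\right) \left(-1\right) = \left(157 + \left(-6 + 8\right)\right) \left(-1\right) = \left(157 + 2\right) \left(-1\right) = 159 \left(-1\right) = -159$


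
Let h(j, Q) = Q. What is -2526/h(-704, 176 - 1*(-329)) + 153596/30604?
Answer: 65069/3863755 ≈ 0.016841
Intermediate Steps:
-2526/h(-704, 176 - 1*(-329)) + 153596/30604 = -2526/(176 - 1*(-329)) + 153596/30604 = -2526/(176 + 329) + 153596*(1/30604) = -2526/505 + 38399/7651 = 65069/3863755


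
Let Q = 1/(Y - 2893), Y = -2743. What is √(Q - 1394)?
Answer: I*√11069928265/2818 ≈ 37.336*I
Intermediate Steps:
Q = -1/5636 (Q = 1/(-2743 - 2893) = 1/(-5636) = -1/5636 ≈ -0.00017743)
√(Q - 1394) = √(-1/5636 - 1394) = √(-7856585/5636) = I*√11069928265/2818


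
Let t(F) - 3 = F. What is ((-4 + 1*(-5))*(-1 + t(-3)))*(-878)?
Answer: -7902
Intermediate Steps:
t(F) = 3 + F
((-4 + 1*(-5))*(-1 + t(-3)))*(-878) = ((-4 + 1*(-5))*(-1 + (3 - 3)))*(-878) = ((-4 - 5)*(-1 + 0))*(-878) = -9*(-1)*(-878) = 9*(-878) = -7902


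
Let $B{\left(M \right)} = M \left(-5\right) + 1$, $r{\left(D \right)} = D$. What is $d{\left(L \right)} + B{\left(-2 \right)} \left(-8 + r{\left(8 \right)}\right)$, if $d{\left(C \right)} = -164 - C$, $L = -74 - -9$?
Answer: $-99$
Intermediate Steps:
$B{\left(M \right)} = 1 - 5 M$ ($B{\left(M \right)} = - 5 M + 1 = 1 - 5 M$)
$L = -65$ ($L = -74 + 9 = -65$)
$d{\left(L \right)} + B{\left(-2 \right)} \left(-8 + r{\left(8 \right)}\right) = \left(-164 - -65\right) + \left(1 - -10\right) \left(-8 + 8\right) = \left(-164 + 65\right) + \left(1 + 10\right) 0 = -99 + 11 \cdot 0 = -99 + 0 = -99$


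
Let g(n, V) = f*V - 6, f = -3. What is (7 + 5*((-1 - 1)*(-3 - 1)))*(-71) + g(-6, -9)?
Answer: -3316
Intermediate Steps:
g(n, V) = -6 - 3*V (g(n, V) = -3*V - 6 = -6 - 3*V)
(7 + 5*((-1 - 1)*(-3 - 1)))*(-71) + g(-6, -9) = (7 + 5*((-1 - 1)*(-3 - 1)))*(-71) + (-6 - 3*(-9)) = (7 + 5*(-2*(-4)))*(-71) + (-6 + 27) = (7 + 5*8)*(-71) + 21 = (7 + 40)*(-71) + 21 = 47*(-71) + 21 = -3337 + 21 = -3316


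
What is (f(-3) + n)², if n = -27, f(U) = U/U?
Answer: 676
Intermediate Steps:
f(U) = 1
(f(-3) + n)² = (1 - 27)² = (-26)² = 676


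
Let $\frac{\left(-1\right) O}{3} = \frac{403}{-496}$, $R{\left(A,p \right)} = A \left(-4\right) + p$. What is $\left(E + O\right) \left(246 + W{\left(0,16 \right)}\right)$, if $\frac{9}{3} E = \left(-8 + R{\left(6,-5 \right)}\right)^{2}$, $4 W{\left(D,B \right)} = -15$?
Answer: $\frac{7112783}{64} \approx 1.1114 \cdot 10^{5}$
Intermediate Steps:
$W{\left(D,B \right)} = - \frac{15}{4}$ ($W{\left(D,B \right)} = \frac{1}{4} \left(-15\right) = - \frac{15}{4}$)
$R{\left(A,p \right)} = p - 4 A$ ($R{\left(A,p \right)} = - 4 A + p = p - 4 A$)
$E = \frac{1369}{3}$ ($E = \frac{\left(-8 - 29\right)^{2}}{3} = \frac{\left(-37\right)^{2}}{3} = \frac{1}{3} \cdot 1369 = \frac{1369}{3} \approx 456.33$)
$O = \frac{39}{16}$ ($O = - 3 \frac{403}{-496} = - 3 \cdot 403 \left(- \frac{1}{496}\right) = \left(-3\right) \left(- \frac{13}{16}\right) = \frac{39}{16} \approx 2.4375$)
$\left(E + O\right) \left(246 + W{\left(0,16 \right)}\right) = \left(\frac{1369}{3} + \frac{39}{16}\right) \left(246 - \frac{15}{4}\right) = \frac{22021}{48} \cdot \frac{969}{4} = \frac{7112783}{64}$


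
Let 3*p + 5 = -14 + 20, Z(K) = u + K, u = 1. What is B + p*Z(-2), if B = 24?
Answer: 71/3 ≈ 23.667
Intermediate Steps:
Z(K) = 1 + K
p = ⅓ (p = -5/3 + (-14 + 20)/3 = -5/3 + (⅓)*6 = -5/3 + 2 = ⅓ ≈ 0.33333)
B + p*Z(-2) = 24 + (1 - 2)/3 = 24 + (⅓)*(-1) = 24 - ⅓ = 71/3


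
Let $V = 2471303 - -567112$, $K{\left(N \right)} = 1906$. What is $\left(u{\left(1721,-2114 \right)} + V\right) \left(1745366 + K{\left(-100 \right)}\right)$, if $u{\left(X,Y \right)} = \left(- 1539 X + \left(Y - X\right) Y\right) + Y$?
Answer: $14842851989184$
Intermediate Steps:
$u{\left(X,Y \right)} = Y - 1539 X + Y \left(Y - X\right)$ ($u{\left(X,Y \right)} = \left(- 1539 X + Y \left(Y - X\right)\right) + Y = Y - 1539 X + Y \left(Y - X\right)$)
$V = 3038415$ ($V = 2471303 + 567112 = 3038415$)
$\left(u{\left(1721,-2114 \right)} + V\right) \left(1745366 + K{\left(-100 \right)}\right) = \left(\left(-2114 + \left(-2114\right)^{2} - 2648619 - 1721 \left(-2114\right)\right) + 3038415\right) \left(1745366 + 1906\right) = \left(\left(-2114 + 4468996 - 2648619 + 3638194\right) + 3038415\right) 1747272 = \left(5456457 + 3038415\right) 1747272 = 8494872 \cdot 1747272 = 14842851989184$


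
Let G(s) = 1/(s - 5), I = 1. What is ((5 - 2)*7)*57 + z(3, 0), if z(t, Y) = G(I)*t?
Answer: 4785/4 ≈ 1196.3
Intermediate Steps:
G(s) = 1/(-5 + s)
z(t, Y) = -t/4 (z(t, Y) = t/(-5 + 1) = t/(-4) = -t/4)
((5 - 2)*7)*57 + z(3, 0) = ((5 - 2)*7)*57 - ¼*3 = (3*7)*57 - ¾ = 21*57 - ¾ = 1197 - ¾ = 4785/4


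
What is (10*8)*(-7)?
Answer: -560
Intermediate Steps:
(10*8)*(-7) = 80*(-7) = -560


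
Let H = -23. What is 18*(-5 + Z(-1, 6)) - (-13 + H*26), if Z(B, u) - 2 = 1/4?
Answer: 1123/2 ≈ 561.50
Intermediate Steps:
Z(B, u) = 9/4 (Z(B, u) = 2 + 1/4 = 9/4)
18*(-5 + Z(-1, 6)) - (-13 + H*26) = 18*(-5 + 9/4) - (-13 - 23*26) = 18*(-11/4) - (-13 - 598) = -99/2 - 1*(-611) = -99/2 + 611 = 1123/2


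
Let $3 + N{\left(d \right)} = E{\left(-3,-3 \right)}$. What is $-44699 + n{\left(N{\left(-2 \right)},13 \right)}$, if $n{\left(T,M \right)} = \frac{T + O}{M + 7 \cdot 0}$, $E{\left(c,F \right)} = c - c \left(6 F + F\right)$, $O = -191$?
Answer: $-44719$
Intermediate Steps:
$E{\left(c,F \right)} = c - 7 F c$ ($E{\left(c,F \right)} = c - c 7 F = c - 7 F c$)
$N{\left(d \right)} = -69$ ($N{\left(d \right)} = -3 - 3 \left(1 - -21\right) = -3 - 3 \left(1 + 21\right) = -3 - 66 = -69$)
$n{\left(T,M \right)} = \frac{-191 + T}{M}$ ($n{\left(T,M \right)} = \frac{T - 191}{M + 7 \cdot 0} = \frac{-191 + T}{M + 0} = \frac{-191 + T}{M}$)
$-44699 + n{\left(N{\left(-2 \right)},13 \right)} = -44699 + \frac{-191 - 69}{13} = -44699 + \frac{1}{13} \left(-260\right) = -44699 - 20 = -44719$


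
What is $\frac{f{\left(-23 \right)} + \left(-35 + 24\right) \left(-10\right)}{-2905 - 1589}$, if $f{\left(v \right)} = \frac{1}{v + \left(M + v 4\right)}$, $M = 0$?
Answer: $- \frac{1807}{73830} \approx -0.024475$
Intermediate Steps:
$f{\left(v \right)} = \frac{1}{5 v}$ ($f{\left(v \right)} = \frac{1}{v + \left(0 + v 4\right)} = \frac{1}{v + \left(0 + 4 v\right)} = \frac{1}{v + 4 v} = \frac{1}{5 v}$)
$\frac{f{\left(-23 \right)} + \left(-35 + 24\right) \left(-10\right)}{-2905 - 1589} = \frac{\frac{1}{5 \left(-23\right)} + \left(-35 + 24\right) \left(-10\right)}{-2905 - 1589} = \frac{\frac{1}{5} \left(- \frac{1}{23}\right) - -110}{-2905 - 1589} = \frac{- \frac{1}{115} + 110}{-4494} = \frac{12649}{115} \left(- \frac{1}{4494}\right) = - \frac{1807}{73830}$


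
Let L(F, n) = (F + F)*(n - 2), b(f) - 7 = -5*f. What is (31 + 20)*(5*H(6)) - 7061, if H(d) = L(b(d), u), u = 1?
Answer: 4669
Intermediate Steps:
b(f) = 7 - 5*f
L(F, n) = 2*F*(-2 + n) (L(F, n) = (2*F)*(-2 + n) = 2*F*(-2 + n))
H(d) = -14 + 10*d (H(d) = 2*(7 - 5*d)*(-2 + 1) = 2*(7 - 5*d)*(-1) = -14 + 10*d)
(31 + 20)*(5*H(6)) - 7061 = (31 + 20)*(5*(-14 + 10*6)) - 7061 = 51*(5*(-14 + 60)) - 7061 = 51*(5*46) - 7061 = 51*230 - 7061 = 11730 - 7061 = 4669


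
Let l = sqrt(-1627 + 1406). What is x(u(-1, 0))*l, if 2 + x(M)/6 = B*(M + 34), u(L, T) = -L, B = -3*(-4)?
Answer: 2508*I*sqrt(221) ≈ 37284.0*I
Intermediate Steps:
B = 12
l = I*sqrt(221) (l = sqrt(-221) = I*sqrt(221) ≈ 14.866*I)
x(M) = 2436 + 72*M (x(M) = -12 + 6*(12*(M + 34)) = -12 + 6*(12*(34 + M)) = -12 + 6*(408 + 12*M) = -12 + (2448 + 72*M) = 2436 + 72*M)
x(u(-1, 0))*l = (2436 + 72*(-1*(-1)))*(I*sqrt(221)) = (2436 + 72*1)*(I*sqrt(221)) = (2436 + 72)*(I*sqrt(221)) = 2508*(I*sqrt(221)) = 2508*I*sqrt(221)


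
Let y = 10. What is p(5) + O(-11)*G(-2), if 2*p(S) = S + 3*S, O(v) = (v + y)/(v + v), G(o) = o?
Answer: 109/11 ≈ 9.9091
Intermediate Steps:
O(v) = (10 + v)/(2*v) (O(v) = (v + 10)/(v + v) = (10 + v)/((2*v)) = (10 + v)*(1/(2*v)) = (10 + v)/(2*v))
p(S) = 2*S (p(S) = (S + 3*S)/2 = (4*S)/2 = 2*S)
p(5) + O(-11)*G(-2) = 2*5 + ((1/2)*(10 - 11)/(-11))*(-2) = 10 + ((1/2)*(-1/11)*(-1))*(-2) = 10 + (1/22)*(-2) = 10 - 1/11 = 109/11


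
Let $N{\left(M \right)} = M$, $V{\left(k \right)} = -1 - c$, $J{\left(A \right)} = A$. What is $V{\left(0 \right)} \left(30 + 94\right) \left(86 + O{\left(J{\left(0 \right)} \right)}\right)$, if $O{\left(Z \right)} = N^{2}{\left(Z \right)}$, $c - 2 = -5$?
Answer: $21328$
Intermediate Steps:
$c = -3$ ($c = 2 - 5 = -3$)
$V{\left(k \right)} = 2$ ($V{\left(k \right)} = -1 - -3 = -1 + 3 = 2$)
$O{\left(Z \right)} = Z^{2}$
$V{\left(0 \right)} \left(30 + 94\right) \left(86 + O{\left(J{\left(0 \right)} \right)}\right) = 2 \left(30 + 94\right) \left(86 + 0^{2}\right) = 2 \cdot 124 \left(86 + 0\right) = 2 \cdot 124 \cdot 86 = 2 \cdot 10664 = 21328$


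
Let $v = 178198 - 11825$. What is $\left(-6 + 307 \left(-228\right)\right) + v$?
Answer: $96371$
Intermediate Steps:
$v = 166373$
$\left(-6 + 307 \left(-228\right)\right) + v = \left(-6 + 307 \left(-228\right)\right) + 166373 = \left(-6 - 69996\right) + 166373 = -70002 + 166373 = 96371$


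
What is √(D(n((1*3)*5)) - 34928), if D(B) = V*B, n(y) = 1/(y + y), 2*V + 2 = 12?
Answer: I*√1257402/6 ≈ 186.89*I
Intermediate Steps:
V = 5 (V = -1 + (½)*12 = -1 + 6 = 5)
n(y) = 1/(2*y)
D(B) = 5*B
√(D(n((1*3)*5)) - 34928) = √(5*(1/(2*(((1*3)*5)))) - 34928) = √(5*(1/(2*((3*5)))) - 34928) = √(5*((½)/15) - 34928) = √(5*((½)*(1/15)) - 34928) = √(5*(1/30) - 34928) = √(⅙ - 34928) = √(-209567/6) = I*√1257402/6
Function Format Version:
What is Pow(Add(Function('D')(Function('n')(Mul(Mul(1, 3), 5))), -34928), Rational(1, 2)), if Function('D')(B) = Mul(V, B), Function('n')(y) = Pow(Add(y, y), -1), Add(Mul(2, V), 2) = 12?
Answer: Mul(Rational(1, 6), I, Pow(1257402, Rational(1, 2))) ≈ Mul(186.89, I)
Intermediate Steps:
V = 5 (V = Add(-1, Mul(Rational(1, 2), 12)) = Add(-1, 6) = 5)
Function('n')(y) = Mul(Rational(1, 2), Pow(y, -1)) (Function('n')(y) = Pow(Mul(2, y), -1) = Mul(Rational(1, 2), Pow(y, -1)))
Function('D')(B) = Mul(5, B)
Pow(Add(Function('D')(Function('n')(Mul(Mul(1, 3), 5))), -34928), Rational(1, 2)) = Pow(Add(Mul(5, Mul(Rational(1, 2), Pow(Mul(Mul(1, 3), 5), -1))), -34928), Rational(1, 2)) = Pow(Add(Mul(5, Mul(Rational(1, 2), Pow(Mul(3, 5), -1))), -34928), Rational(1, 2)) = Pow(Add(Mul(5, Mul(Rational(1, 2), Pow(15, -1))), -34928), Rational(1, 2)) = Pow(Add(Mul(5, Mul(Rational(1, 2), Rational(1, 15))), -34928), Rational(1, 2)) = Pow(Add(Mul(5, Rational(1, 30)), -34928), Rational(1, 2)) = Pow(Add(Rational(1, 6), -34928), Rational(1, 2)) = Pow(Rational(-209567, 6), Rational(1, 2)) = Mul(Rational(1, 6), I, Pow(1257402, Rational(1, 2)))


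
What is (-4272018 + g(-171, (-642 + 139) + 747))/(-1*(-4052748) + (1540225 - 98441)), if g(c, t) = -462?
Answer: -1068120/1373633 ≈ -0.77759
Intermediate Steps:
(-4272018 + g(-171, (-642 + 139) + 747))/(-1*(-4052748) + (1540225 - 98441)) = (-4272018 - 462)/(-1*(-4052748) + (1540225 - 98441)) = -4272480/(4052748 + 1441784) = -4272480/5494532 = -4272480*1/5494532 = -1068120/1373633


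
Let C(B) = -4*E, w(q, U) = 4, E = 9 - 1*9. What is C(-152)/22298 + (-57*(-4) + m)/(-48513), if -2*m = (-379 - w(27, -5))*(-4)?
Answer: 538/48513 ≈ 0.011090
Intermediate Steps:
E = 0 (E = 9 - 9 = 0)
m = -766 (m = -(-379 - 1*4)*(-4)/2 = -(-379 - 4)*(-4)/2 = -(-383)*(-4)/2 = -½*1532 = -766)
C(B) = 0 (C(B) = -4*0 = 0)
C(-152)/22298 + (-57*(-4) + m)/(-48513) = 0/22298 + (-57*(-4) - 766)/(-48513) = 0*(1/22298) + (228 - 766)*(-1/48513) = 0 - 538*(-1/48513) = 0 + 538/48513 = 538/48513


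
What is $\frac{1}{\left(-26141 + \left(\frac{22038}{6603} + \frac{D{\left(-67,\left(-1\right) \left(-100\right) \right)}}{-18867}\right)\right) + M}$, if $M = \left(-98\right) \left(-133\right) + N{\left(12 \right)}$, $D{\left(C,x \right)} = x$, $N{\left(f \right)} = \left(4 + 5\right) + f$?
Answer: $- \frac{41526267}{543274353080} \approx -7.6437 \cdot 10^{-5}$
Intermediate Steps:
$N{\left(f \right)} = 9 + f$
$M = 13055$ ($M = \left(-98\right) \left(-133\right) + \left(9 + 12\right) = 13034 + 21 = 13055$)
$\frac{1}{\left(-26141 + \left(\frac{22038}{6603} + \frac{D{\left(-67,\left(-1\right) \left(-100\right) \right)}}{-18867}\right)\right) + M} = \frac{1}{\left(-26141 + \left(\frac{22038}{6603} + \frac{\left(-1\right) \left(-100\right)}{-18867}\right)\right) + 13055} = \frac{1}{\left(-26141 + \left(22038 \cdot \frac{1}{6603} + 100 \left(- \frac{1}{18867}\right)\right)\right) + 13055} = \frac{1}{\left(-26141 + \left(\frac{7346}{2201} - \frac{100}{18867}\right)\right) + 13055} = \frac{1}{\left(-26141 + \frac{138376882}{41526267}\right) + 13055} = \frac{1}{- \frac{1085399768765}{41526267} + 13055} = \frac{1}{- \frac{543274353080}{41526267}} = - \frac{41526267}{543274353080}$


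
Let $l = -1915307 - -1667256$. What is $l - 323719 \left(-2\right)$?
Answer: $399387$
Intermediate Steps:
$l = -248051$ ($l = -1915307 + 1667256 = -248051$)
$l - 323719 \left(-2\right) = -248051 - 323719 \left(-2\right) = -248051 - -647438 = -248051 + 647438 = 399387$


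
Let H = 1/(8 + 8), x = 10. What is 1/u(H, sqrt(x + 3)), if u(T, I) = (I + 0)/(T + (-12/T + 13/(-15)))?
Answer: -46273*sqrt(13)/3120 ≈ -53.474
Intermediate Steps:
H = 1/16 ≈ 0.062500
u(T, I) = I/(-13/15 + T - 12/T) (u(T, I) = I/(T + (-12/T + 13*(-1/15))) = I/(T + (-12/T - 13/15)) = I/(T + (-13/15 - 12/T)) = I/(-13/15 + T - 12/T))
1/u(H, sqrt(x + 3)) = 1/(15*sqrt(10 + 3)*(1/16)/(-180 - 13*1/16 + 15*(1/16)**2)) = 1/(15*sqrt(13)*(1/16)/(-180 - 13/16 + 15*(1/256))) = 1/(15*sqrt(13)*(1/16)/(-180 - 13/16 + 15/256)) = 1/(15*sqrt(13)*(1/16)/(-46273/256)) = 1/(15*sqrt(13)*(1/16)*(-256/46273)) = 1/(-240*sqrt(13)/46273) = -46273*sqrt(13)/3120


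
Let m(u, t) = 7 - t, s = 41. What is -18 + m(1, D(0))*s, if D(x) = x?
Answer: 269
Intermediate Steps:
-18 + m(1, D(0))*s = -18 + (7 - 1*0)*41 = -18 + (7 + 0)*41 = -18 + 7*41 = -18 + 287 = 269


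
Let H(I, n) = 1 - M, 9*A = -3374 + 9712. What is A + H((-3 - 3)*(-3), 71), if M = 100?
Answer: 5447/9 ≈ 605.22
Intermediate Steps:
A = 6338/9 (A = (-3374 + 9712)/9 = (⅑)*6338 = 6338/9 ≈ 704.22)
H(I, n) = -99 (H(I, n) = 1 - 1*100 = 1 - 100 = -99)
A + H((-3 - 3)*(-3), 71) = 6338/9 - 99 = 5447/9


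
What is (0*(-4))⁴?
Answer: 0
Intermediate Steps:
(0*(-4))⁴ = 0⁴ = 0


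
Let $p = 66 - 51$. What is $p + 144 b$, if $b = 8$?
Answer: $1167$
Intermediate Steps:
$p = 15$
$p + 144 b = 15 + 144 \cdot 8 = 15 + 1152 = 1167$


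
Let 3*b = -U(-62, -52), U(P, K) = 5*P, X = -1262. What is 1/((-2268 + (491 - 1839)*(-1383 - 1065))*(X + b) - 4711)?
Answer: -1/3820865623 ≈ -2.6172e-10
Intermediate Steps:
b = 310/3 (b = (-5*(-62))/3 = (-1*(-310))/3 = (⅓)*310 = 310/3 ≈ 103.33)
1/((-2268 + (491 - 1839)*(-1383 - 1065))*(X + b) - 4711) = 1/((-2268 + (491 - 1839)*(-1383 - 1065))*(-1262 + 310/3) - 4711) = 1/((-2268 - 1348*(-2448))*(-3476/3) - 4711) = 1/((-2268 + 3299904)*(-3476/3) - 4711) = 1/(3297636*(-3476/3) - 4711) = 1/(-3820860912 - 4711) = 1/(-3820865623) = -1/3820865623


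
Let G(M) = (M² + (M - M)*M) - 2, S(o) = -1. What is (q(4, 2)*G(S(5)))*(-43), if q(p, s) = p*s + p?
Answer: 516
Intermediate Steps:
q(p, s) = p + p*s
G(M) = -2 + M² (G(M) = (M² + 0*M) - 2 = (M² + 0) - 2 = M² - 2 = -2 + M²)
(q(4, 2)*G(S(5)))*(-43) = ((4*(1 + 2))*(-2 + (-1)²))*(-43) = ((4*3)*(-2 + 1))*(-43) = (12*(-1))*(-43) = -12*(-43) = 516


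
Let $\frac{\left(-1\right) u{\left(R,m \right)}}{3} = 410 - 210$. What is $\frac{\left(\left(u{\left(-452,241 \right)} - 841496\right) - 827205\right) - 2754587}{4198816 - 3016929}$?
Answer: $- \frac{631984}{168841} \approx -3.7431$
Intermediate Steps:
$u{\left(R,m \right)} = -600$ ($u{\left(R,m \right)} = - 3 \left(410 - 210\right) = \left(-3\right) 200 = -600$)
$\frac{\left(\left(u{\left(-452,241 \right)} - 841496\right) - 827205\right) - 2754587}{4198816 - 3016929} = \frac{\left(\left(-600 - 841496\right) - 827205\right) - 2754587}{4198816 - 3016929} = \frac{\left(-842096 - 827205\right) - 2754587}{1181887} = \left(-1669301 - 2754587\right) \frac{1}{1181887} = \left(-4423888\right) \frac{1}{1181887} = - \frac{631984}{168841}$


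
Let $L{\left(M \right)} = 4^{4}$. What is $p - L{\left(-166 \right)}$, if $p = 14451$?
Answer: $14195$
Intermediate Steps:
$L{\left(M \right)} = 256$
$p - L{\left(-166 \right)} = 14451 - 256 = 14195$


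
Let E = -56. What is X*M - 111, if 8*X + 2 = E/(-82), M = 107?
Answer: -21093/164 ≈ -128.62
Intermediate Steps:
X = -27/164 (X = -¼ + (-56/(-82))/8 = -¼ + (-56*(-1/82))/8 = -¼ + (⅛)*(28/41) = -¼ + 7/82 = -27/164 ≈ -0.16463)
X*M - 111 = -27/164*107 - 111 = -2889/164 - 111 = -21093/164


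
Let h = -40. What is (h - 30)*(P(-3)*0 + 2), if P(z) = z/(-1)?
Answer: -140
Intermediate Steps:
P(z) = -z (P(z) = z*(-1) = -z)
(h - 30)*(P(-3)*0 + 2) = (-40 - 30)*(-1*(-3)*0 + 2) = -70*(3*0 + 2) = -70*(0 + 2) = -70*2 = -140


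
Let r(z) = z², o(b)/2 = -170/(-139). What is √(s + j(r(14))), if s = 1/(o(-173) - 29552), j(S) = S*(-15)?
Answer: I*√12399917736901573/2053694 ≈ 54.222*I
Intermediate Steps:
o(b) = 340/139 (o(b) = 2*(-170/(-139)) = 2*(-170*(-1/139)) = 2*(170/139) = 340/139)
j(S) = -15*S
s = -139/4107388 (s = 1/(340/139 - 29552) = 1/(-4107388/139) = -139/4107388 ≈ -3.3841e-5)
√(s + j(r(14))) = √(-139/4107388 - 15*14²) = √(-139/4107388 - 15*196) = √(-139/4107388 - 2940) = √(-12075720859/4107388) = I*√12399917736901573/2053694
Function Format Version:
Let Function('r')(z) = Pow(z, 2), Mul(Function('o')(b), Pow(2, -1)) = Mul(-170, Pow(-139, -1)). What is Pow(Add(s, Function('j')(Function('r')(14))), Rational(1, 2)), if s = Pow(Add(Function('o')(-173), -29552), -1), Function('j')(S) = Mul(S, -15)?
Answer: Mul(Rational(1, 2053694), I, Pow(12399917736901573, Rational(1, 2))) ≈ Mul(54.222, I)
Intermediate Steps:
Function('o')(b) = Rational(340, 139) (Function('o')(b) = Mul(2, Mul(-170, Pow(-139, -1))) = Mul(2, Mul(-170, Rational(-1, 139))) = Mul(2, Rational(170, 139)) = Rational(340, 139))
Function('j')(S) = Mul(-15, S)
s = Rational(-139, 4107388) (s = Pow(Add(Rational(340, 139), -29552), -1) = Pow(Rational(-4107388, 139), -1) = Rational(-139, 4107388) ≈ -3.3841e-5)
Pow(Add(s, Function('j')(Function('r')(14))), Rational(1, 2)) = Pow(Add(Rational(-139, 4107388), Mul(-15, Pow(14, 2))), Rational(1, 2)) = Pow(Add(Rational(-139, 4107388), Mul(-15, 196)), Rational(1, 2)) = Pow(Add(Rational(-139, 4107388), -2940), Rational(1, 2)) = Pow(Rational(-12075720859, 4107388), Rational(1, 2)) = Mul(Rational(1, 2053694), I, Pow(12399917736901573, Rational(1, 2)))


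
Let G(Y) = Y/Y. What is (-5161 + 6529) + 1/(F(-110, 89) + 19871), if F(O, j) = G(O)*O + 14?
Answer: 27052201/19775 ≈ 1368.0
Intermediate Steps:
G(Y) = 1
F(O, j) = 14 + O (F(O, j) = 1*O + 14 = O + 14 = 14 + O)
(-5161 + 6529) + 1/(F(-110, 89) + 19871) = (-5161 + 6529) + 1/((14 - 110) + 19871) = 1368 + 1/(-96 + 19871) = 1368 + 1/19775 = 27052201/19775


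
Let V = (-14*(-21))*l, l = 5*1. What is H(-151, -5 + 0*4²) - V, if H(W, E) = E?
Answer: -1475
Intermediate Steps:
l = 5
V = 1470 (V = -14*(-21)*5 = 294*5 = 1470)
H(-151, -5 + 0*4²) - V = (-5 + 0*4²) - 1*1470 = (-5 + 0*16) - 1470 = (-5 + 0) - 1470 = -5 - 1470 = -1475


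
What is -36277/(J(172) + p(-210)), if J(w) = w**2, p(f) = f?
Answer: -36277/29374 ≈ -1.2350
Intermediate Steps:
-36277/(J(172) + p(-210)) = -36277/(172**2 - 210) = -36277/(29584 - 210) = -36277/29374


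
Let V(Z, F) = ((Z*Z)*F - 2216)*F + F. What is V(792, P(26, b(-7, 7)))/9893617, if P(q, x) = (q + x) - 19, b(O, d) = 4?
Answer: 75874579/9893617 ≈ 7.6690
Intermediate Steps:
P(q, x) = -19 + q + x
V(Z, F) = F + F*(-2216 + F*Z**2) (V(Z, F) = (Z**2*F - 2216)*F + F = (F*Z**2 - 2216)*F + F = (-2216 + F*Z**2)*F + F = F*(-2216 + F*Z**2) + F = F + F*(-2216 + F*Z**2))
V(792, P(26, b(-7, 7)))/9893617 = ((-19 + 26 + 4)*(-2215 + (-19 + 26 + 4)*792**2))/9893617 = (11*(-2215 + 11*627264))*(1/9893617) = (11*(-2215 + 6899904))*(1/9893617) = (11*6897689)*(1/9893617) = 75874579*(1/9893617) = 75874579/9893617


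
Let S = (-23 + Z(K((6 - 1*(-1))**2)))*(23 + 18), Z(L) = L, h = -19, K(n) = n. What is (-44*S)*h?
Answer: 891176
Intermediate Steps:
S = 1066 (S = (-23 + (6 - 1*(-1))**2)*(23 + 18) = (-23 + (6 + 1)**2)*41 = (-23 + 7**2)*41 = (-23 + 49)*41 = 26*41 = 1066)
(-44*S)*h = -44*1066*(-19) = -46904*(-19) = 891176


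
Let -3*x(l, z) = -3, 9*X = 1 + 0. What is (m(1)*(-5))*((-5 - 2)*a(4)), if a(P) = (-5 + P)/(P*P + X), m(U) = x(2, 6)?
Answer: -63/29 ≈ -2.1724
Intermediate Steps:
X = ⅑ (X = (1 + 0)/9 = (⅑)*1 = ⅑ ≈ 0.11111)
x(l, z) = 1 (x(l, z) = -⅓*(-3) = 1)
m(U) = 1
a(P) = (-5 + P)/(⅑ + P²) (a(P) = (-5 + P)/(P*P + ⅑) = (-5 + P)/(P² + ⅑) = (-5 + P)/(⅑ + P²))
(m(1)*(-5))*((-5 - 2)*a(4)) = (1*(-5))*((-5 - 2)*(9*(-5 + 4)/(1 + 9*4²))) = -(-35)*9*(-1)/(1 + 9*16) = -(-35)*9*(-1)/(1 + 144) = -(-35)*9*(-1)/145 = -(-35)*9*(1/145)*(-1) = -(-35)*(-9)/145 = -5*63/145 = -63/29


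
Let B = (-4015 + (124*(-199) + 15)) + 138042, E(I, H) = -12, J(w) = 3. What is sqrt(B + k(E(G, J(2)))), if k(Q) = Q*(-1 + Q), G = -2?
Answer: sqrt(109522) ≈ 330.94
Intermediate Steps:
B = 109366 (B = (-4015 + (-24676 + 15)) + 138042 = (-4015 - 24661) + 138042 = -28676 + 138042 = 109366)
sqrt(B + k(E(G, J(2)))) = sqrt(109366 - 12*(-1 - 12)) = sqrt(109366 - 12*(-13)) = sqrt(109366 + 156) = sqrt(109522)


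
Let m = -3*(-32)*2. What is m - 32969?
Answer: -32777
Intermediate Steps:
m = 192 (m = 96*2 = 192)
m - 32969 = 192 - 32969 = -32777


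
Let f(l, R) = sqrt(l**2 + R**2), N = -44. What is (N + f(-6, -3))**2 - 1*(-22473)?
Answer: 24454 - 264*sqrt(5) ≈ 23864.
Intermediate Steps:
f(l, R) = sqrt(R**2 + l**2)
(N + f(-6, -3))**2 - 1*(-22473) = (-44 + sqrt((-3)**2 + (-6)**2))**2 - 1*(-22473) = (-44 + sqrt(9 + 36))**2 + 22473 = (-44 + sqrt(45))**2 + 22473 = (-44 + 3*sqrt(5))**2 + 22473 = 22473 + (-44 + 3*sqrt(5))**2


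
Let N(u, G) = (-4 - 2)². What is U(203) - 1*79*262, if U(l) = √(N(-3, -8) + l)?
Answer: -20698 + √239 ≈ -20683.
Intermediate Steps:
N(u, G) = 36 (N(u, G) = (-6)² = 36)
U(l) = √(36 + l)
U(203) - 1*79*262 = √(36 + 203) - 1*79*262 = √239 - 79*262 = √239 - 20698 = -20698 + √239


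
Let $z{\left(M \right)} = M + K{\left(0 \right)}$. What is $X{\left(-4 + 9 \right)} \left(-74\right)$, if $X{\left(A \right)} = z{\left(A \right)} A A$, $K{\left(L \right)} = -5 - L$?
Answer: $0$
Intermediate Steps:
$z{\left(M \right)} = -5 + M$ ($z{\left(M \right)} = M - 5 = -5 + M$)
$X{\left(A \right)} = A^{2} \left(-5 + A\right)$ ($X{\left(A \right)} = \left(-5 + A\right) A A = A \left(-5 + A\right) A = A^{2} \left(-5 + A\right)$)
$X{\left(-4 + 9 \right)} \left(-74\right) = \left(-4 + 9\right)^{2} \left(-5 + \left(-4 + 9\right)\right) \left(-74\right) = 5^{2} \left(-5 + 5\right) \left(-74\right) = 25 \cdot 0 \left(-74\right) = 0 \left(-74\right) = 0$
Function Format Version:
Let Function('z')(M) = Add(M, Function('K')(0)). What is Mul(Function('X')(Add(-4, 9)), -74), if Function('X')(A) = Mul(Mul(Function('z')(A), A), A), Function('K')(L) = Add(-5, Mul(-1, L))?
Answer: 0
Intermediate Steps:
Function('z')(M) = Add(-5, M) (Function('z')(M) = Add(M, Add(-5, Mul(-1, 0))) = Add(M, Add(-5, 0)) = Add(M, -5) = Add(-5, M))
Function('X')(A) = Mul(Pow(A, 2), Add(-5, A)) (Function('X')(A) = Mul(Mul(Add(-5, A), A), A) = Mul(Mul(A, Add(-5, A)), A) = Mul(Pow(A, 2), Add(-5, A)))
Mul(Function('X')(Add(-4, 9)), -74) = Mul(Mul(Pow(Add(-4, 9), 2), Add(-5, Add(-4, 9))), -74) = Mul(Mul(Pow(5, 2), Add(-5, 5)), -74) = Mul(Mul(25, 0), -74) = Mul(0, -74) = 0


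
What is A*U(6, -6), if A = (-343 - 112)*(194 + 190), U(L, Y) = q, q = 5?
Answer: -873600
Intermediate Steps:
U(L, Y) = 5
A = -174720 (A = -455*384 = -174720)
A*U(6, -6) = -174720*5 = -873600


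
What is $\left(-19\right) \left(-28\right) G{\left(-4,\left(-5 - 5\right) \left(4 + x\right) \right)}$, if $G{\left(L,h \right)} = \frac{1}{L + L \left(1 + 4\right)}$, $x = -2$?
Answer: $- \frac{133}{6} \approx -22.167$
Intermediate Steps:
$G{\left(L,h \right)} = \frac{1}{6 L}$ ($G{\left(L,h \right)} = \frac{1}{L + L 5} = \frac{1}{L + 5 L} = \frac{1}{6 L}$)
$\left(-19\right) \left(-28\right) G{\left(-4,\left(-5 - 5\right) \left(4 + x\right) \right)} = \left(-19\right) \left(-28\right) \frac{1}{6 \left(-4\right)} = 532 \cdot \frac{1}{6} \left(- \frac{1}{4}\right) = 532 \left(- \frac{1}{24}\right) = - \frac{133}{6}$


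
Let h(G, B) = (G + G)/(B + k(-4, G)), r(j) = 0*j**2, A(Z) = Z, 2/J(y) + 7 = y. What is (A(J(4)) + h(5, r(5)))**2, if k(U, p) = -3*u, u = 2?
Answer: 49/9 ≈ 5.4444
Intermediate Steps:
J(y) = 2/(-7 + y)
r(j) = 0
k(U, p) = -6 (k(U, p) = -3*2 = -6)
h(G, B) = 2*G/(-6 + B) (h(G, B) = (G + G)/(B - 6) = (2*G)/(-6 + B) = 2*G/(-6 + B))
(A(J(4)) + h(5, r(5)))**2 = (2/(-7 + 4) + 2*5/(-6 + 0))**2 = (2/(-3) + 2*5/(-6))**2 = (2*(-1/3) + 2*5*(-1/6))**2 = (-2/3 - 5/3)**2 = (-7/3)**2 = 49/9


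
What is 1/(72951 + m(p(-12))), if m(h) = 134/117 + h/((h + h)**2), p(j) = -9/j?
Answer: 117/8535440 ≈ 1.3708e-5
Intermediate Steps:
m(h) = 134/117 + 1/(4*h) (m(h) = 134*(1/117) + h/((2*h)**2) = 134/117 + h/((4*h**2)) = 134/117 + h*(1/(4*h**2)) = 134/117 + 1/(4*h))
1/(72951 + m(p(-12))) = 1/(72951 + (117 + 536*(-9/(-12)))/(468*((-9/(-12))))) = 1/(72951 + (117 + 536*(-9*(-1/12)))/(468*((-9*(-1/12))))) = 1/(72951 + (117 + 536*(3/4))/(468*(3/4))) = 1/(72951 + (1/468)*(4/3)*(117 + 402)) = 1/(72951 + (1/468)*(4/3)*519) = 1/(72951 + 173/117) = 1/(8535440/117) = 117/8535440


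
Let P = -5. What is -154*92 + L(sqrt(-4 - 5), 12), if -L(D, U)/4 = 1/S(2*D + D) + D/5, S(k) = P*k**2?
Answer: -5738044/405 - 12*I/5 ≈ -14168.0 - 2.4*I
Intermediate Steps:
S(k) = -5*k**2
L(D, U) = -4*D/5 + 4/(45*D**2) (L(D, U) = -4*(1/(-5*(2*D + D)**2) + D/5) = -4*(1/(-5*9*D**2) + D*(1/5)) = -4*(1/(-45*D**2) + D/5) = -4*(1*(-1/(45*D**2)) + D/5) = -4*(-1/(45*D**2) + D/5) = -4*D/5 + 4/(45*D**2))
-154*92 + L(sqrt(-4 - 5), 12) = -154*92 + 4*(1 - 9*(-4 - 5)**(3/2))/(45*(sqrt(-4 - 5))**2) = -14168 + 4*(1 - 9*(-27*I))/(45*(sqrt(-9))**2) = -14168 + 4*(1 - 9*(-27*I))/(45*(3*I)**2) = -14168 + (4/45)*(-1/9)*(1 - (-243)*I) = -14168 + (4/45)*(-1/9)*(1 + 243*I) = -14168 + (-4/405 - 12*I/5) = -5738044/405 - 12*I/5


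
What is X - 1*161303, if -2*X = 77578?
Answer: -200092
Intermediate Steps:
X = -38789 (X = -1/2*77578 = -38789)
X - 1*161303 = -38789 - 1*161303 = -38789 - 161303 = -200092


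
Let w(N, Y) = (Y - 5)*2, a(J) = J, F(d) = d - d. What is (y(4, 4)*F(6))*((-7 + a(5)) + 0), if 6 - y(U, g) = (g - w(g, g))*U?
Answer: 0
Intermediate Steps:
F(d) = 0
w(N, Y) = -10 + 2*Y (w(N, Y) = (-5 + Y)*2 = -10 + 2*Y)
y(U, g) = 6 - U*(10 - g) (y(U, g) = 6 - (g - (-10 + 2*g))*U = 6 - (g + (10 - 2*g))*U = 6 - (10 - g)*U = 6 - U*(10 - g))
(y(4, 4)*F(6))*((-7 + a(5)) + 0) = ((6 - 10*4 + 4*4)*0)*((-7 + 5) + 0) = ((6 - 40 + 16)*0)*(-2 + 0) = -18*0*(-2) = 0*(-2) = 0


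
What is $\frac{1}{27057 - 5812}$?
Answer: $\frac{1}{21245} \approx 4.707 \cdot 10^{-5}$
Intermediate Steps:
$\frac{1}{27057 - 5812} = \frac{1}{21245}$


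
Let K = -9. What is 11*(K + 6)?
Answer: -33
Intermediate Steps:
11*(K + 6) = 11*(-9 + 6) = 11*(-3) = -33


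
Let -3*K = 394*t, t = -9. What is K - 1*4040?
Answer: -2858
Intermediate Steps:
K = 1182 (K = -394*(-9)/3 = -⅓*(-3546) = 1182)
K - 1*4040 = 1182 - 1*4040 = 1182 - 4040 = -2858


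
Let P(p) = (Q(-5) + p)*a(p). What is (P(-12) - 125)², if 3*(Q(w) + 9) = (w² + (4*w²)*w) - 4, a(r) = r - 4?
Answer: 68840209/9 ≈ 7.6489e+6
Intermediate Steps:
a(r) = -4 + r
Q(w) = -31/3 + w²/3 + 4*w³/3 (Q(w) = -9 + ((w² + (4*w²)*w) - 4)/3 = -9 + ((w² + 4*w³) - 4)/3 = -9 + (-4 + w² + 4*w³)/3 = -9 + (-4/3 + w²/3 + 4*w³/3) = -31/3 + w²/3 + 4*w³/3)
P(p) = (-4 + p)*(-506/3 + p) (P(p) = ((-31/3 + (⅓)*(-5)² + (4/3)*(-5)³) + p)*(-4 + p) = ((-31/3 + (⅓)*25 + (4/3)*(-125)) + p)*(-4 + p) = ((-31/3 + 25/3 - 500/3) + p)*(-4 + p) = (-506/3 + p)*(-4 + p) = (-4 + p)*(-506/3 + p))
(P(-12) - 125)² = ((-506 + 3*(-12))*(-4 - 12)/3 - 125)² = ((⅓)*(-506 - 36)*(-16) - 125)² = ((⅓)*(-542)*(-16) - 125)² = (8672/3 - 125)² = (8297/3)² = 68840209/9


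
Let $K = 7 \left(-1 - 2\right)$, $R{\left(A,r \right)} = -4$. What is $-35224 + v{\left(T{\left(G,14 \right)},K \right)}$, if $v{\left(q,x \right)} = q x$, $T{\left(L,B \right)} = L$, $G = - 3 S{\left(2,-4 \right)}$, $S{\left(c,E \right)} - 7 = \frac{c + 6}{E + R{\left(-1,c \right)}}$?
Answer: $-34846$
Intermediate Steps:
$S{\left(c,E \right)} = 7 + \frac{6 + c}{-4 + E}$ ($S{\left(c,E \right)} = 7 + \frac{c + 6}{E - 4} = 7 + \frac{6 + c}{-4 + E}$)
$K = -21$ ($K = 7 \left(-3\right) = -21$)
$G = -18$ ($G = - 3 \frac{-22 + 2 + 7 \left(-4\right)}{-4 - 4} = - 3 \frac{-22 + 2 - 28}{-8} = - 3 \left(\left(- \frac{1}{8}\right) \left(-48\right)\right) = \left(-3\right) 6 = -18$)
$-35224 + v{\left(T{\left(G,14 \right)},K \right)} = -35224 - -378 = -35224 + 378 = -34846$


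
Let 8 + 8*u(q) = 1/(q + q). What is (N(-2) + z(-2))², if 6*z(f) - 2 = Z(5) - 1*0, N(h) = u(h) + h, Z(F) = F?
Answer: 32041/9216 ≈ 3.4767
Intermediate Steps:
u(q) = -1 + 1/(16*q) (u(q) = -1 + 1/(8*(q + q)) = -1 + 1/(8*((2*q))) = -1 + (1/(2*q))/8 = -1 + 1/(16*q))
N(h) = h + (1/16 - h)/h (N(h) = (1/16 - h)/h + h = h + (1/16 - h)/h)
z(f) = 7/6 (z(f) = ⅓ + (5 - 1*0)/6 = ⅓ + (5 + 0)/6 = ⅓ + (⅙)*5 = ⅓ + ⅚ = 7/6)
(N(-2) + z(-2))² = ((-1 - 2 + (1/16)/(-2)) + 7/6)² = ((-1 - 2 + (1/16)*(-½)) + 7/6)² = ((-1 - 2 - 1/32) + 7/6)² = (-97/32 + 7/6)² = (-179/96)² = 32041/9216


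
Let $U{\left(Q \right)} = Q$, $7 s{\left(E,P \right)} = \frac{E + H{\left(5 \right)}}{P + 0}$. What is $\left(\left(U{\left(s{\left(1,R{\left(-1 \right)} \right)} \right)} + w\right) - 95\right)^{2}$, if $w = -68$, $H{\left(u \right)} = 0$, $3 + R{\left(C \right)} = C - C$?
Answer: $\frac{11723776}{441} \approx 26585.0$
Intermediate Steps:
$R{\left(C \right)} = -3$ ($R{\left(C \right)} = -3 + \left(C - C\right) = -3 + 0 = -3$)
$s{\left(E,P \right)} = \frac{E}{7 P}$ ($s{\left(E,P \right)} = \frac{\left(E + 0\right) \frac{1}{P + 0}}{7} = \frac{E \frac{1}{P}}{7} = \frac{E}{7 P}$)
$\left(\left(U{\left(s{\left(1,R{\left(-1 \right)} \right)} \right)} + w\right) - 95\right)^{2} = \left(\left(\frac{1}{7} \cdot 1 \frac{1}{-3} - 68\right) - 95\right)^{2} = \left(\left(\frac{1}{7} \cdot 1 \left(- \frac{1}{3}\right) - 68\right) - 95\right)^{2} = \left(\left(- \frac{1}{21} - 68\right) - 95\right)^{2} = \left(- \frac{1429}{21} - 95\right)^{2} = \left(- \frac{3424}{21}\right)^{2} = \frac{11723776}{441}$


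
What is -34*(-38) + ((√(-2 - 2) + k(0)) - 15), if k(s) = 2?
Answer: 1279 + 2*I ≈ 1279.0 + 2.0*I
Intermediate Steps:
-34*(-38) + ((√(-2 - 2) + k(0)) - 15) = -34*(-38) + ((√(-2 - 2) + 2) - 15) = 1292 + ((√(-4) + 2) - 15) = 1292 + ((2*I + 2) - 15) = 1292 + ((2 + 2*I) - 15) = 1292 + (-13 + 2*I) = 1279 + 2*I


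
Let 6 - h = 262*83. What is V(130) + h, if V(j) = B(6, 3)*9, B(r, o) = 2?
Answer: -21722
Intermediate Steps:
h = -21740 (h = 6 - 262*83 = 6 - 1*21746 = 6 - 21746 = -21740)
V(j) = 18 (V(j) = 2*9 = 18)
V(130) + h = 18 - 21740 = -21722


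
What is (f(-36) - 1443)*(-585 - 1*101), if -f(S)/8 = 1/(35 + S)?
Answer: 984410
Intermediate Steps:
f(S) = -8/(35 + S)
(f(-36) - 1443)*(-585 - 1*101) = (-8/(35 - 36) - 1443)*(-585 - 1*101) = (-8/(-1) - 1443)*(-585 - 101) = (-8*(-1) - 1443)*(-686) = (8 - 1443)*(-686) = -1435*(-686) = 984410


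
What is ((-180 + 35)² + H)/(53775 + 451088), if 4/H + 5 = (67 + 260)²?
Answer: 562019276/13495492853 ≈ 0.041645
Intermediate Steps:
H = 1/26731 (H = 4/(-5 + (67 + 260)²) = 4/(-5 + 327²) = 4/(-5 + 106929) = 4/106924 = 4*(1/106924) = 1/26731 ≈ 3.7410e-5)
((-180 + 35)² + H)/(53775 + 451088) = ((-180 + 35)² + 1/26731)/(53775 + 451088) = ((-145)² + 1/26731)/504863 = (21025 + 1/26731)*(1/504863) = (562019276/26731)*(1/504863) = 562019276/13495492853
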